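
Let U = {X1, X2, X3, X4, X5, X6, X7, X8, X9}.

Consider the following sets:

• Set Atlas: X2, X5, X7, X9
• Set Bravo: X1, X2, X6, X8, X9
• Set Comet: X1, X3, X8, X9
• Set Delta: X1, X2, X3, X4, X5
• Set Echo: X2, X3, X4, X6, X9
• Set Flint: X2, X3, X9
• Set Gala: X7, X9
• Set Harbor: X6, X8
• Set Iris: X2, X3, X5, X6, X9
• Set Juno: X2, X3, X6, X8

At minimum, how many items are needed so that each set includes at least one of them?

H = {X4, X8, X9} meets every set (each contains at least one member of H), and |H| = 3.
The sets Delta, Gala, Harbor are pairwise disjoint, so any hitting set needs a separate item for each — at least 3. Hence 3 is optimal.

3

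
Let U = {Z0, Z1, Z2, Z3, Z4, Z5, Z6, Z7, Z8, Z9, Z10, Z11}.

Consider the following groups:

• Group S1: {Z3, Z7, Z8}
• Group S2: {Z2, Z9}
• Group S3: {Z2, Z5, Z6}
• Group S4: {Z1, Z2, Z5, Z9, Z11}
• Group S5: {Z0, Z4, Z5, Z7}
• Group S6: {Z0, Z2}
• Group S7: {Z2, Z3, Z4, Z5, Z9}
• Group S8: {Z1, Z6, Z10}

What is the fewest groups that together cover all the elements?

4

S1 and S4 and S5 and S8 together: S1 ∪ S4 ∪ S5 ∪ S8 = {Z0, Z1, Z2, Z3, Z4, Z5, Z6, Z7, Z8, Z9, Z10, Z11} — every element is covered.
Only S4 contains Z11, so S4 is forced; the remaining 7 elements need at least 3 more groups (each remaining group adds at most 3) — so at least 4 groups are needed, and 4 is optimal.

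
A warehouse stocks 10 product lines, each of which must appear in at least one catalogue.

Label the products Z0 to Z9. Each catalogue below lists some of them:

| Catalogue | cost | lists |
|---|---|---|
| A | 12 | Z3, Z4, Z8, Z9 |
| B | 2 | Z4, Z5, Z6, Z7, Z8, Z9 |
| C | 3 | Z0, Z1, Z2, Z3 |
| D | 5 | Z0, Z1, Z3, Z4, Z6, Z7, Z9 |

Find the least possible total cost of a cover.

B, C together cover every product (B ∪ C = {Z0, Z1, Z2, Z3, Z4, Z5, Z6, Z7, Z8, Z9}); total cost 2 + 3 = 5.
No covering selection has total cost below 5.

5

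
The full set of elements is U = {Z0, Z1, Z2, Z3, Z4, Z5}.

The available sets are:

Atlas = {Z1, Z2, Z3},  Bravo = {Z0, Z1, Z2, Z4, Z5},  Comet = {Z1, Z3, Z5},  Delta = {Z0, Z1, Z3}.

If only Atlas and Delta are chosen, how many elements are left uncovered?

2

Union of Atlas, Delta = {Z0, Z1, Z2, Z3}.
Not covered: Z4, Z5 — 2 elements.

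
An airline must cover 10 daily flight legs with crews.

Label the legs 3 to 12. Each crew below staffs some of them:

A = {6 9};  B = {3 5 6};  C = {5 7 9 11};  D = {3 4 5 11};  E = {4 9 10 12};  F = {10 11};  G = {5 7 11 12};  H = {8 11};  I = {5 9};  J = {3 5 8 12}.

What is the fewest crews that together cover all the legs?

B and C and E and J together: B ∪ C ∪ E ∪ J = {3, 4, 5, 6, 7, 8, 9, 10, 11, 12} — every leg is covered.
No 3 of the 10 crews cover everything (all 120 combinations miss at least one leg), so 4 is optimal.

4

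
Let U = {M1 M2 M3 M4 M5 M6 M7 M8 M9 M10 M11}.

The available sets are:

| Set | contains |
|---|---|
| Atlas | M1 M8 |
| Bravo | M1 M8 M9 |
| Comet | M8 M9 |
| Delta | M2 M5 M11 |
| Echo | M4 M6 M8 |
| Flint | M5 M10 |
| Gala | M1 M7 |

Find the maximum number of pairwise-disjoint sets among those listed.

Comet, Delta, Gala are pairwise disjoint (Comet={M8,M9}; Delta={M2,M5,M11}; Gala={M1,M7}).
Every remaining set overlaps one of these, and no 4 of the listed sets are pairwise disjoint, so 3 is the maximum.

3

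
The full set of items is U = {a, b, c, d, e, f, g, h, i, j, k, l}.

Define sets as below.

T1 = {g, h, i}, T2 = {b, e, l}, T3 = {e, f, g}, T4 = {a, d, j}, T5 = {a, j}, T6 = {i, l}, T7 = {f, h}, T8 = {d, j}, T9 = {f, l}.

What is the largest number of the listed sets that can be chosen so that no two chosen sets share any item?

T2, T4, T7 are pairwise disjoint (T2={b,e,l}; T4={a,d,j}; T7={f,h}).
Every remaining set overlaps one of these, and no 4 of the listed sets are pairwise disjoint, so 3 is the maximum.

3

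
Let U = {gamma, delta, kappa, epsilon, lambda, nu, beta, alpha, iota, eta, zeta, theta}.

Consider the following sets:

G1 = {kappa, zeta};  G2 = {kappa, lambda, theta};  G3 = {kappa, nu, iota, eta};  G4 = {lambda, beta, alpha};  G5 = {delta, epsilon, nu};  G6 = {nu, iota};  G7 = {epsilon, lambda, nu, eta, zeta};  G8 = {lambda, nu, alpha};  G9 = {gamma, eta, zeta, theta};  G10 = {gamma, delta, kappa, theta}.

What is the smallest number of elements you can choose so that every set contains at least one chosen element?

The 4 elements {gamma, kappa, lambda, nu} hit every set.
No choice of 3 elements meets every set, so 4 is the minimum.

4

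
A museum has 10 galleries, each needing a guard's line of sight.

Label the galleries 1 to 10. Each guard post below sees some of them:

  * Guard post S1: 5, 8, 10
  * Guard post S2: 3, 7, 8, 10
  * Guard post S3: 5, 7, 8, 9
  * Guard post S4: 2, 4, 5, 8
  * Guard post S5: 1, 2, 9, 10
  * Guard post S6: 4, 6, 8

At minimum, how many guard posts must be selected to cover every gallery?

4

Take {S2, S3, S5, S6}. Their union is {1, 2, 3, 4, 5, 6, 7, 8, 9, 10}, which is all 10 galleries.
No 3 of the 6 guard posts cover everything (all 20 combinations miss at least one gallery), so 4 is optimal.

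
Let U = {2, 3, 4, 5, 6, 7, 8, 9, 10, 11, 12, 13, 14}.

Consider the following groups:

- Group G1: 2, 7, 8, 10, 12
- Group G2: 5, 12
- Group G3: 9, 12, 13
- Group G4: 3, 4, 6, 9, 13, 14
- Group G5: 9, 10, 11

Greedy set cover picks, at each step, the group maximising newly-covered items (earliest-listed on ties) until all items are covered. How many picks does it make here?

Greedy: pick G4 (covers 6 new) → pick G1 (covers 5 new) → pick G2 (covers 1 new) → pick G5 (covers 1 new). Total picks: 4.

4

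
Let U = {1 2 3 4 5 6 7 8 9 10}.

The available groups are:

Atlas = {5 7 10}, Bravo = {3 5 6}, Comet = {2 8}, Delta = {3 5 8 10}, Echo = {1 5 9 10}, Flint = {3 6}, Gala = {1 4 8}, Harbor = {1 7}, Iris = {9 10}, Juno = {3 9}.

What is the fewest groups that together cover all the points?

Atlas and Comet and Flint and Gala and Juno together: Atlas ∪ Comet ∪ Flint ∪ Gala ∪ Juno = {1, 2, 3, 4, 5, 6, 7, 8, 9, 10} — every point is covered.
No 4 of the 10 groups cover everything (all 210 combinations miss at least one point), so 5 is optimal.

5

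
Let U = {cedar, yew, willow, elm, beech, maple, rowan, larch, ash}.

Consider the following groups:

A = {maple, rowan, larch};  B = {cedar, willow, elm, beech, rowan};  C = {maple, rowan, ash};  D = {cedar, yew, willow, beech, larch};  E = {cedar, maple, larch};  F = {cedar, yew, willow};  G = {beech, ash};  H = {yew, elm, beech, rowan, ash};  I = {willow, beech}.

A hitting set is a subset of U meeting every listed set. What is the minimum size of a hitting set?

Take T = {willow, larch, ash}. Each listed group contains at least one of these, so T is a hitting set of size 3.
The groups A, F, G are pairwise disjoint, so any hitting set needs a separate point for each — at least 3. Hence 3 is optimal.

3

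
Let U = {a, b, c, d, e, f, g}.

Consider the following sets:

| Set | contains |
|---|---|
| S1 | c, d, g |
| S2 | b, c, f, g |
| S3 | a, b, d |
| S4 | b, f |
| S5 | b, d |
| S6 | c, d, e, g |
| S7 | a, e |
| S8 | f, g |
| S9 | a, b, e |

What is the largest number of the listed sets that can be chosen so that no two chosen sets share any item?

S5, S7, S8 are pairwise disjoint (S5={b,d}; S7={a,e}; S8={f,g}).
Every remaining set overlaps one of these, and no 4 of the listed sets are pairwise disjoint, so 3 is the maximum.

3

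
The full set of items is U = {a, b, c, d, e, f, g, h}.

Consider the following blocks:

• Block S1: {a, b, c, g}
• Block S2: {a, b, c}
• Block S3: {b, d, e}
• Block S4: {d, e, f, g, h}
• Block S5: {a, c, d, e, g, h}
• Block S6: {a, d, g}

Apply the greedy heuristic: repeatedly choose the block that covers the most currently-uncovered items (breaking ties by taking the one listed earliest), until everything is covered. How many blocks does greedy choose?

Greedy: pick S5 (covers 6 new) → pick S1 (covers 1 new) → pick S4 (covers 1 new). Total picks: 3.
(The true minimum cover uses only 2 blocks, so greedy is not optimal here.)

3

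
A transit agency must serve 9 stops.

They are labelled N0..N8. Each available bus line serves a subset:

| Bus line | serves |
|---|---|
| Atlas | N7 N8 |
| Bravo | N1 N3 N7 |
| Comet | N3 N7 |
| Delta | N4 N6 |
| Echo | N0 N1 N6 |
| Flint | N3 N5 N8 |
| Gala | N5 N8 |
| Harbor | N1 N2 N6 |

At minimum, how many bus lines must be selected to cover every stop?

Take {Comet, Delta, Echo, Gala, Harbor}. Their union is {N0, N1, N2, N3, N4, N5, N6, N7, N8}, which is all 9 stops.
No 4 of the 8 bus lines cover everything (all 70 combinations miss at least one stop), so 5 is optimal.

5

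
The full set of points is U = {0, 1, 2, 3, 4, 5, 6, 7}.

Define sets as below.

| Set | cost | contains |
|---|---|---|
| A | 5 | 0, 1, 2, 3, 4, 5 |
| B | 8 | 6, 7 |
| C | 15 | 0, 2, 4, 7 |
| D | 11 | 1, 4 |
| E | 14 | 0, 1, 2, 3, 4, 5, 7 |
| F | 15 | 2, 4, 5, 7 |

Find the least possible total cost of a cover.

13

A, B together cover every point (A ∪ B = {0, 1, 2, 3, 4, 5, 6, 7}); total cost 5 + 8 = 13.
No covering selection has total cost below 13.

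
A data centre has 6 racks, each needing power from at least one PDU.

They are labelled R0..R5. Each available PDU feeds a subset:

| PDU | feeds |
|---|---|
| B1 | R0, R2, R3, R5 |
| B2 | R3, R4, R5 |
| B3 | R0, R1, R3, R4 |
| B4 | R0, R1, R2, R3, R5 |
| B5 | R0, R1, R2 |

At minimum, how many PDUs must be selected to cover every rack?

2

Take {B2, B4}. Their union is {R0, R1, R2, R3, R4, R5}, which is all 6 racks.
No single PDU has all 6 racks (the largest, B4, has 5), so 2 is optimal.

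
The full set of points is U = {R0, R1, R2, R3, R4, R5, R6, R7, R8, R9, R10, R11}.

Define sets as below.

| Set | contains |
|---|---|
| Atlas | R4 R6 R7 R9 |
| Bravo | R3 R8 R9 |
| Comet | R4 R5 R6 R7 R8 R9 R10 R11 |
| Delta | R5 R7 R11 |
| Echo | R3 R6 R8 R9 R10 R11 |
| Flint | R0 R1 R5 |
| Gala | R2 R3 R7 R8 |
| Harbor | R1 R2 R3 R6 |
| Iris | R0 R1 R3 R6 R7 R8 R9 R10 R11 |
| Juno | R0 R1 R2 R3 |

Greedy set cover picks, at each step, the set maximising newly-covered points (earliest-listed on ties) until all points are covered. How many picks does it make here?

Greedy: pick Iris (covers 9 new) → pick Comet (covers 2 new) → pick Gala (covers 1 new). Total picks: 3.
(The true minimum cover uses only 2 sets, so greedy is not optimal here.)

3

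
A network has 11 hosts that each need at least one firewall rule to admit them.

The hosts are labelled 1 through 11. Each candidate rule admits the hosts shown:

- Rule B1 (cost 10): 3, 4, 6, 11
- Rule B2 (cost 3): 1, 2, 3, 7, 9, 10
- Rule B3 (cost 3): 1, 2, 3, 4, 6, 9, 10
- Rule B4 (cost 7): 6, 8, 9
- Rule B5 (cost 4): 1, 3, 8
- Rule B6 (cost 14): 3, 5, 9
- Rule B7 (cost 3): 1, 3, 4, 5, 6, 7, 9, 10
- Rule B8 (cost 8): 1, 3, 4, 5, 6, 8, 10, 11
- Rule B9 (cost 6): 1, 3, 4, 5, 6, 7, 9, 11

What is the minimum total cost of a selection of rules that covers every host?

11

B2, B8 together cover every host (B2 ∪ B8 = {1, 2, 3, 4, 5, 6, 7, 8, 9, 10, 11}); total cost 3 + 8 = 11.
The greedy pick B7, B2, B5, B9 costs 16; no covering selection beats 11.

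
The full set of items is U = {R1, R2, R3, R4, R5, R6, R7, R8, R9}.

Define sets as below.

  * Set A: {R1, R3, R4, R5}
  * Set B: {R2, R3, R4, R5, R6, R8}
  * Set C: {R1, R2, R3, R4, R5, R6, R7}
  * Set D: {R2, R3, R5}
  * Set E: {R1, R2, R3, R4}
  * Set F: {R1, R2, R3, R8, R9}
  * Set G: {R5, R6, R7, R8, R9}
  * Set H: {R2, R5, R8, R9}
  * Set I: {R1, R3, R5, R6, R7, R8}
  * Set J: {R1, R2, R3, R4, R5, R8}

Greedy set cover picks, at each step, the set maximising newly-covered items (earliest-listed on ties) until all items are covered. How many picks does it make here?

2

Greedy: pick C (covers 7 new) → pick F (covers 2 new). Total picks: 2.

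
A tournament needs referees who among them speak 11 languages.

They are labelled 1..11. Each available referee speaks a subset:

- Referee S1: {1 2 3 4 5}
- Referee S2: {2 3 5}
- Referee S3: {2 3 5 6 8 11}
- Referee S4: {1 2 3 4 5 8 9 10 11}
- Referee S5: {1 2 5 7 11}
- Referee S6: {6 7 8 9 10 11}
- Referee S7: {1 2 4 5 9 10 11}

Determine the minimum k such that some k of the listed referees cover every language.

S4 and S6 together: S4 ∪ S6 = {1, 2, 3, 4, 5, 6, 7, 8, 9, 10, 11} — every language is covered.
No single referee has all 11 languages (the largest, S4, has 9), so 2 is optimal.

2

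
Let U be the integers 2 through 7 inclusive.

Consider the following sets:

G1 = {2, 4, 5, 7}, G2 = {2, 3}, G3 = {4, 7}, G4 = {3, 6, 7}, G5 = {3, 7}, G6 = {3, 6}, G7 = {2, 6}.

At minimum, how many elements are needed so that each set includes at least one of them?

3

H = {2, 6, 7} meets every set (each contains at least one member of H), and |H| = 3.
No choice of 2 elements meets every set, so 3 is the minimum.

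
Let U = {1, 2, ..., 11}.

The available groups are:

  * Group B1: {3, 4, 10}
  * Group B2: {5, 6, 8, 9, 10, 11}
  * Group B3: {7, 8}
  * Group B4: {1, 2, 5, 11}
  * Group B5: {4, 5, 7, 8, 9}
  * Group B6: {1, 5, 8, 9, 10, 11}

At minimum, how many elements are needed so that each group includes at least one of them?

Take H = {1, 8, 10}. Each listed group contains at least one of these, so H is a hitting set of size 3.
The groups B1, B3, B4 are pairwise disjoint, so any hitting set needs a separate element for each — at least 3. Hence 3 is optimal.

3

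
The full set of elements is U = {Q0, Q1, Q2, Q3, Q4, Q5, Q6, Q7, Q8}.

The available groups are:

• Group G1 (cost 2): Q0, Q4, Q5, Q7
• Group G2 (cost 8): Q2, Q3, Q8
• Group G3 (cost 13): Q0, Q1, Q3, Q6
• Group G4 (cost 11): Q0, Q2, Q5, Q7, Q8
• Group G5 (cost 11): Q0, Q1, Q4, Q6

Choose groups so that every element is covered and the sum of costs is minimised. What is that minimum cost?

21

G1, G2, G5 together cover every element (G1 ∪ G2 ∪ G5 = {Q0, Q1, Q2, Q3, Q4, Q5, Q6, Q7, Q8}); total cost 2 + 8 + 11 = 21.
No covering selection has total cost below 21.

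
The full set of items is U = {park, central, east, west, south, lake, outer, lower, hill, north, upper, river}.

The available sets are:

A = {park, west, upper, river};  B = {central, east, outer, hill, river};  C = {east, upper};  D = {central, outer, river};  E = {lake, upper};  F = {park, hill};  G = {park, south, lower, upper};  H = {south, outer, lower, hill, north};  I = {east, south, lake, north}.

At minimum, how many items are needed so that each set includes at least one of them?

T = {south, outer, hill, upper} meets every set (each contains at least one member of T), and |T| = 4.
No choice of 3 items meets every set, so 4 is the minimum.

4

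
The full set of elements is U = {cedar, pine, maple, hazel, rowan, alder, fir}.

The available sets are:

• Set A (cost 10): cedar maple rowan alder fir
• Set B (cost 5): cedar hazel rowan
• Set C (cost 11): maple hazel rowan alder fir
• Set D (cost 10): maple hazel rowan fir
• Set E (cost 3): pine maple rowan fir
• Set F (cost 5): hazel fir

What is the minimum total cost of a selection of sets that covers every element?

A, E, F together cover every element (A ∪ E ∪ F = {cedar, pine, maple, hazel, rowan, alder, fir}); total cost 10 + 3 + 5 = 18.
No covering selection has total cost below 18.

18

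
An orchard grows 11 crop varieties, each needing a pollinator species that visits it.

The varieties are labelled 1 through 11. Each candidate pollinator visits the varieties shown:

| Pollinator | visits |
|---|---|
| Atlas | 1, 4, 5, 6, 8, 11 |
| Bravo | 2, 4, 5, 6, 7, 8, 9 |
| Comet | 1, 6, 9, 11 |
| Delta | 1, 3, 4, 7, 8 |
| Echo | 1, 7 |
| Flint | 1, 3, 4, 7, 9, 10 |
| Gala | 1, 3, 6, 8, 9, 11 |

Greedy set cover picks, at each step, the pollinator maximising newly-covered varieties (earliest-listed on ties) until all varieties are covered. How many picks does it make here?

Greedy: pick Bravo (covers 7 new) → pick Flint (covers 3 new) → pick Atlas (covers 1 new). Total picks: 3.

3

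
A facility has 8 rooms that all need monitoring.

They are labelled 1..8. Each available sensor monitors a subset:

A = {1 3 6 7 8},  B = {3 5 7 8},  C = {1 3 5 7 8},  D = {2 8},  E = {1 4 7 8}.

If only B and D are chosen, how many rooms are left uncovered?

Union of B, D = {2, 3, 5, 7, 8}.
Not covered: 1, 4, 6 — 3 rooms.

3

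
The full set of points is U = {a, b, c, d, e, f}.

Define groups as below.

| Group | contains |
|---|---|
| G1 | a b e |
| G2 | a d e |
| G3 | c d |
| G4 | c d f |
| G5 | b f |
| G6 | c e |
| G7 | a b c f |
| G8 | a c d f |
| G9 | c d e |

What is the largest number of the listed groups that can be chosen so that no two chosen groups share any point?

G5, G9 are pairwise disjoint (G5={b,f}; G9={c,d,e}).
Every remaining group overlaps one of these, and no 3 of the listed groups are pairwise disjoint, so 2 is the maximum.

2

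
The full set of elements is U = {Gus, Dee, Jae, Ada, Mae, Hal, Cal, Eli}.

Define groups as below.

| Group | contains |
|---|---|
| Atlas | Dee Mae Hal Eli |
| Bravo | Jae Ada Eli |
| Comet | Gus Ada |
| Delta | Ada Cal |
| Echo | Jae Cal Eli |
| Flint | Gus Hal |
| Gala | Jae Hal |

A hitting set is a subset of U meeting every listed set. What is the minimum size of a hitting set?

H = {Ada, Hal, Eli} meets every group (each contains at least one member of H), and |H| = 3.
No choice of 2 elements meets every group, so 3 is the minimum.

3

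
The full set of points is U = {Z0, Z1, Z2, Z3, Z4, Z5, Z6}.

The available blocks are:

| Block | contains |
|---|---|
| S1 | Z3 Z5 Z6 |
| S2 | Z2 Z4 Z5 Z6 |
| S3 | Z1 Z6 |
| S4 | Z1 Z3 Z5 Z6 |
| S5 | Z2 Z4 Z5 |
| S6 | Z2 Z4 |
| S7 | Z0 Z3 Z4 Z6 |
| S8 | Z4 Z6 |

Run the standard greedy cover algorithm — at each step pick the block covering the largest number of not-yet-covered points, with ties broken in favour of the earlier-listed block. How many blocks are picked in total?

Greedy: pick S2 (covers 4 new) → pick S4 (covers 2 new) → pick S7 (covers 1 new). Total picks: 3.

3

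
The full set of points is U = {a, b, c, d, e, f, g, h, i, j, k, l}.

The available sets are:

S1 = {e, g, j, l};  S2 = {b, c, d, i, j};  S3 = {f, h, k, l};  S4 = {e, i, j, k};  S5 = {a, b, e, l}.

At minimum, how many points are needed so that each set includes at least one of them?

T = {j, l} meets every set (each contains at least one member of T), and |T| = 2.
The sets S2, S3 are pairwise disjoint, so any hitting set needs a separate point for each — at least 2. Hence 2 is optimal.

2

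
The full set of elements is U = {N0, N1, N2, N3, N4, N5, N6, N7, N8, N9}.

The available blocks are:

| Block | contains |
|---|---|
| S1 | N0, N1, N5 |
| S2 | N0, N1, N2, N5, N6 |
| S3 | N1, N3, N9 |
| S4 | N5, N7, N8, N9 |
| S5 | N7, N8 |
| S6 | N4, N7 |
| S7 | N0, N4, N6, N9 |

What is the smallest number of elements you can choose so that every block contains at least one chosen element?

3

H = {N1, N4, N8} meets every block (each contains at least one member of H), and |H| = 3.
No choice of 2 elements meets every block, so 3 is the minimum.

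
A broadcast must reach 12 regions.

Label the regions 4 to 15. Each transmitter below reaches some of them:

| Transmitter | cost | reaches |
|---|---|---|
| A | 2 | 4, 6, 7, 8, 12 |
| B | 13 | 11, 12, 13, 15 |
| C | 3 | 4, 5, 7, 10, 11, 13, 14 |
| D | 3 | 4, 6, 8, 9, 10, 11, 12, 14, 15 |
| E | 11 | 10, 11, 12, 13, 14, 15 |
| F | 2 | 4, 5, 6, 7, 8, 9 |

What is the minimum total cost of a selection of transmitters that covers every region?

6

C, D together cover every region (C ∪ D = {4, 5, 6, 7, 8, 9, 10, 11, 12, 13, 14, 15}); total cost 3 + 3 = 6.
No covering selection has total cost below 6.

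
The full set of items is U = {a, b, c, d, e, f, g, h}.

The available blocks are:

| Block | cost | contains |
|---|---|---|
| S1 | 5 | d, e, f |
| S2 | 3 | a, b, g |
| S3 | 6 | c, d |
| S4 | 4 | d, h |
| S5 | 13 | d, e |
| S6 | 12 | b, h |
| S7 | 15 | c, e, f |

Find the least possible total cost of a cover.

S1, S2, S3, S4 together cover every item (S1 ∪ S2 ∪ S3 ∪ S4 = {a, b, c, d, e, f, g, h}); total cost 5 + 3 + 6 + 4 = 18.
No covering selection has total cost below 18.

18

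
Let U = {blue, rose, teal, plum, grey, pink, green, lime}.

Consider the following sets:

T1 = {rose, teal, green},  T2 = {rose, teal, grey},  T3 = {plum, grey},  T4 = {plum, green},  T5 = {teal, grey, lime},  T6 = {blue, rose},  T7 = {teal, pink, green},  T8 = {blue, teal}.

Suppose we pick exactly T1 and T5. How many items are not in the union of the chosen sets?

3

Union of T1, T5 = {rose, teal, grey, green, lime}.
Not covered: blue, plum, pink — 3 items.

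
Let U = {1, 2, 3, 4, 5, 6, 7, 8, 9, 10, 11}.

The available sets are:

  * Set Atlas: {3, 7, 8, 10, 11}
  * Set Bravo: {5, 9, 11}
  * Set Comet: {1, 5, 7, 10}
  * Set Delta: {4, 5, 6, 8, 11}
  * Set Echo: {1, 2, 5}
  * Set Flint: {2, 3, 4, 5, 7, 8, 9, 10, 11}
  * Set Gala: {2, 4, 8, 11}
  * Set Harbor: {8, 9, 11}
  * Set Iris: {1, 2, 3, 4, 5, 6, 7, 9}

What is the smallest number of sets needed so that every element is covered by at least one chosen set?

2

Flint and Iris together: Flint ∪ Iris = {1, 2, 3, 4, 5, 6, 7, 8, 9, 10, 11} — every element is covered.
No single set has all 11 elements (the largest, Flint, has 9), so 2 is optimal.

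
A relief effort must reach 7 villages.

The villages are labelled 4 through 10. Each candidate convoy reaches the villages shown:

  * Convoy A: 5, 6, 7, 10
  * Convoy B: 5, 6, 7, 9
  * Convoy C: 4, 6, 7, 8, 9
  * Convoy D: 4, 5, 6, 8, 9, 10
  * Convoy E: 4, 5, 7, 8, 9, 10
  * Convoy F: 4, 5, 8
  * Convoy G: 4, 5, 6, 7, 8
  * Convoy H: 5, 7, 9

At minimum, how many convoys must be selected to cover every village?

Take {B, D}. Their union is {4, 5, 6, 7, 8, 9, 10}, which is all 7 villages.
No single convoy has all 7 villages (the largest, D, has 6), so 2 is optimal.

2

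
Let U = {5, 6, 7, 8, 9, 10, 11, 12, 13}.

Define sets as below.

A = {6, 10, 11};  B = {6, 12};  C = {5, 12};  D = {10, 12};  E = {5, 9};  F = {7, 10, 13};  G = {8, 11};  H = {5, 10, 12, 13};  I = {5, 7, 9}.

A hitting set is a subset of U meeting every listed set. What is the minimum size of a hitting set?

4

T = {7, 9, 11, 12} meets every set (each contains at least one member of T), and |T| = 4.
The sets B, E, F, G are pairwise disjoint, so any hitting set needs a separate item for each — at least 4. Hence 4 is optimal.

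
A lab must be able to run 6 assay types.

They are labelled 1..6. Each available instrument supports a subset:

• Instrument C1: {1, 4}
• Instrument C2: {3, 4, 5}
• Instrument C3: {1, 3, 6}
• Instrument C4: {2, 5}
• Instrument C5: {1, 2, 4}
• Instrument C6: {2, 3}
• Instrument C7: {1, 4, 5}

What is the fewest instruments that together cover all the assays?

3

C2 and C3 and C4 together: C2 ∪ C3 ∪ C4 = {1, 2, 3, 4, 5, 6} — every assay is covered.
Only C3 contains 6, so C3 is forced; the remaining 3 assays need at least 2 more instruments (each remaining instrument adds at most 2) — so at least 3 instruments are needed, and 3 is optimal.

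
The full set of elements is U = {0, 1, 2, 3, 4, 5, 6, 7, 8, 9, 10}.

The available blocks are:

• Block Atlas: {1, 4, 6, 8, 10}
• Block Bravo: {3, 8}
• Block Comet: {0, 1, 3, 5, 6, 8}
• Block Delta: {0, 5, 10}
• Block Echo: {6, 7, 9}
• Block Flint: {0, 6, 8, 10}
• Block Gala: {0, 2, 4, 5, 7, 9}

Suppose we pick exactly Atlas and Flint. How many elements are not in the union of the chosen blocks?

5

Union of Atlas, Flint = {0, 1, 4, 6, 8, 10}.
Not covered: 2, 3, 5, 7, 9 — 5 elements.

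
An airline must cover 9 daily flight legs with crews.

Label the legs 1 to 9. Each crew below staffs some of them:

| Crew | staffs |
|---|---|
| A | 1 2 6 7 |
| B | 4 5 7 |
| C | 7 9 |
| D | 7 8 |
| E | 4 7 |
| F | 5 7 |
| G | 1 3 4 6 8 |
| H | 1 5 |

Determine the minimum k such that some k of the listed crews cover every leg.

4

A and C and G and H together: A ∪ C ∪ G ∪ H = {1, 2, 3, 4, 5, 6, 7, 8, 9} — every leg is covered.
No 3 of the 8 crews cover everything (all 56 combinations miss at least one leg), so 4 is optimal.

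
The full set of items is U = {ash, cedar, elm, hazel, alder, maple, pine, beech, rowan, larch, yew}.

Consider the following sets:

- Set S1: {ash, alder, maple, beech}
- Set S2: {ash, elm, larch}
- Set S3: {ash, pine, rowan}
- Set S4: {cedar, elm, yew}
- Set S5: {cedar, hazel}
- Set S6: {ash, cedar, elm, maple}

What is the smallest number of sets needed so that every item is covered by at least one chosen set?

5

S1, S2, S3, S4, and S5 cover everything between them: the union {ash, cedar, elm, hazel, alder, maple, pine, beech, rowan, larch, yew} is all of U.
No 4 of the 6 sets cover everything (all 15 combinations miss at least one item), so 5 is optimal.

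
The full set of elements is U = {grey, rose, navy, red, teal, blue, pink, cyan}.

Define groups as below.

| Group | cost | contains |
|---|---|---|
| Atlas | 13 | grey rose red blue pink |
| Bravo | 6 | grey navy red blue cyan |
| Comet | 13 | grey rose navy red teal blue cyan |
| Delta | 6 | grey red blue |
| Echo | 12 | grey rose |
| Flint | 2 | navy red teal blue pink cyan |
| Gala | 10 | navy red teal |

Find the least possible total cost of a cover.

Echo, Flint together cover every element (Echo ∪ Flint = {grey, rose, navy, red, teal, blue, pink, cyan}); total cost 12 + 2 = 14.
The greedy pick Flint, Bravo, Echo costs 20; no covering selection beats 14.

14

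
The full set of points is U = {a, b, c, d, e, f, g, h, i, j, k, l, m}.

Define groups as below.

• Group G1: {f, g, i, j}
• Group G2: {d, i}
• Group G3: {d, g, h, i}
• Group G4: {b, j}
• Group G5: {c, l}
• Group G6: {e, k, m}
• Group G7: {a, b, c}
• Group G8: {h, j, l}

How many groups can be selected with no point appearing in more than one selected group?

G2, G6, G7, G8 are pairwise disjoint (G2={d,i}; G6={e,k,m}; G7={a,b,c}; G8={h,j,l}).
Every remaining group overlaps one of these, and no 5 of the listed groups are pairwise disjoint, so 4 is the maximum.

4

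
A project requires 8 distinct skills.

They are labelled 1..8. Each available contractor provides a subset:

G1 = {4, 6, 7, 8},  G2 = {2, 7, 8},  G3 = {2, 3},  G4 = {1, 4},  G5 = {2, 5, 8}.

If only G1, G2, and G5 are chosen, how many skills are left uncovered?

Union of G1, G2, G5 = {2, 4, 5, 6, 7, 8}.
Not covered: 1, 3 — 2 skills.

2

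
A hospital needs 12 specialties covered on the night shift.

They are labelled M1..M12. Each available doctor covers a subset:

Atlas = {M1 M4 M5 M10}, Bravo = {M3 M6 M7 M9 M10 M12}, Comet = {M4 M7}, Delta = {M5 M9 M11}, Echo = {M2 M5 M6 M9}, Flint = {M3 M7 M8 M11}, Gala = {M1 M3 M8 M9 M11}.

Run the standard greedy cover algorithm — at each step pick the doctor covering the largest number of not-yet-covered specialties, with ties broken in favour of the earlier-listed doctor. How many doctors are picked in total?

Greedy: pick Bravo (covers 6 new) → pick Atlas (covers 3 new) → pick Flint (covers 2 new) → pick Echo (covers 1 new). Total picks: 4.

4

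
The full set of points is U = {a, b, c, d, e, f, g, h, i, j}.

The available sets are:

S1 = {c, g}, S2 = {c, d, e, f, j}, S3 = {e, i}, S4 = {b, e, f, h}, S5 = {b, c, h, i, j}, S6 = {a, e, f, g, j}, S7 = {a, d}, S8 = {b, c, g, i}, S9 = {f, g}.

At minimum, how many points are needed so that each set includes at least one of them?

4

T = {a, c, f, i} meets every set (each contains at least one member of T), and |T| = 4.
No choice of 3 points meets every set, so 4 is the minimum.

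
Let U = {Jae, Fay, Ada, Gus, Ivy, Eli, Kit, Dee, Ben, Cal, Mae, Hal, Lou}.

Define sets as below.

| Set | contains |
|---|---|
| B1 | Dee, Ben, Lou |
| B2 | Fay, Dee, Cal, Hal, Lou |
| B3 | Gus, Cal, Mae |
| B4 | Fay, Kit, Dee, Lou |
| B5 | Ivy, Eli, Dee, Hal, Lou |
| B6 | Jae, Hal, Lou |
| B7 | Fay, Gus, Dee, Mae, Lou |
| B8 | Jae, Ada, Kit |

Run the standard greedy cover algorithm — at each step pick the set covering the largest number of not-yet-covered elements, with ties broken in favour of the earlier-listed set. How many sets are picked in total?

5

Greedy: pick B2 (covers 5 new) → pick B8 (covers 3 new) → pick B3 (covers 2 new) → pick B5 (covers 2 new) → pick B1 (covers 1 new). Total picks: 5.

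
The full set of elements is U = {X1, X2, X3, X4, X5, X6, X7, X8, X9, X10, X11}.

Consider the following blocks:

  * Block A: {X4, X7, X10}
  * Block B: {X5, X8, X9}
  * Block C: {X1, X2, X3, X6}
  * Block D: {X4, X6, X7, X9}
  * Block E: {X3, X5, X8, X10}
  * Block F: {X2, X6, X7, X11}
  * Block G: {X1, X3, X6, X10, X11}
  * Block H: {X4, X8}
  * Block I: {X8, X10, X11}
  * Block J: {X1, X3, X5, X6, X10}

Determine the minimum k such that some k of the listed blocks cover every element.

4

Take {B, D, F, G}. Their union is {X1, X2, X3, X4, X5, X6, X7, X8, X9, X10, X11}, which is all 11 elements.
No 3 of the 10 blocks cover everything (all 120 combinations miss at least one element), so 4 is optimal.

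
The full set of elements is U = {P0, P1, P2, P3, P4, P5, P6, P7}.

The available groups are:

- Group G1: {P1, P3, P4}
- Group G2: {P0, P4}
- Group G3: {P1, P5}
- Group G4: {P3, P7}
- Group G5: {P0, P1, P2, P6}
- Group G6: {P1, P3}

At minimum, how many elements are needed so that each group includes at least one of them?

3

H = {P1, P3, P4} meets every group (each contains at least one member of H), and |H| = 3.
The groups G2, G3, G4 are pairwise disjoint, so any hitting set needs a separate element for each — at least 3. Hence 3 is optimal.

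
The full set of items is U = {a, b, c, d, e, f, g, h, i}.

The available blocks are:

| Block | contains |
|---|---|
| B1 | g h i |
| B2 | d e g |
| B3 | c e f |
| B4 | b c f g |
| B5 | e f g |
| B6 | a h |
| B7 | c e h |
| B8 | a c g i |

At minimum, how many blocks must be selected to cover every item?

B2 and B4 and B7 and B8 together: B2 ∪ B4 ∪ B7 ∪ B8 = {a, b, c, d, e, f, g, h, i} — every item is covered.
Only B4 contains b, so B4 is forced; the remaining 5 items need at least 3 more blocks (each remaining block adds at most 2) — so at least 4 blocks are needed, and 4 is optimal.

4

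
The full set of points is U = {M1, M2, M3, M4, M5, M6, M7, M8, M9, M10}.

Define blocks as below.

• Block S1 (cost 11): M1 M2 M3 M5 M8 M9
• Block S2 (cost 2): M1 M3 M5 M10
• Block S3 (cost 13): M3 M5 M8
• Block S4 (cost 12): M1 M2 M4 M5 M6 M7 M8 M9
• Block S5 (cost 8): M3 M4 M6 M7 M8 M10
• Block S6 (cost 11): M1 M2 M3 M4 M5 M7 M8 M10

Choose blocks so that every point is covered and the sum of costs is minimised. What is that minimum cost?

S2, S4 together cover every point (S2 ∪ S4 = {M1, M2, M3, M4, M5, M6, M7, M8, M9, M10}); total cost 2 + 12 = 14.
No covering selection has total cost below 14.

14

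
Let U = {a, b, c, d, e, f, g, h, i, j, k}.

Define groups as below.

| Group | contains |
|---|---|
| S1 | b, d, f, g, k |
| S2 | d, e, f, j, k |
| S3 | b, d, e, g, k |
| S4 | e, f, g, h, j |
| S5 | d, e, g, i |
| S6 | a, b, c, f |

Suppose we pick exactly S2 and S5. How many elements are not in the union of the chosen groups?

4

Union of S2, S5 = {d, e, f, g, i, j, k}.
Not covered: a, b, c, h — 4 elements.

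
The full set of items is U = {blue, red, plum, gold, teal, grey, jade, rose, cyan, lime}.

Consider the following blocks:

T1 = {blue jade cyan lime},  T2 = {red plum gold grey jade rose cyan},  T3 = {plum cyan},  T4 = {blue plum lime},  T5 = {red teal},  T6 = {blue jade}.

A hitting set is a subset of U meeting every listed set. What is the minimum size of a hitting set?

3

The 3 items {plum, teal, jade} hit every block.
The blocks T3, T5, T6 are pairwise disjoint, so any hitting set needs a separate item for each — at least 3. Hence 3 is optimal.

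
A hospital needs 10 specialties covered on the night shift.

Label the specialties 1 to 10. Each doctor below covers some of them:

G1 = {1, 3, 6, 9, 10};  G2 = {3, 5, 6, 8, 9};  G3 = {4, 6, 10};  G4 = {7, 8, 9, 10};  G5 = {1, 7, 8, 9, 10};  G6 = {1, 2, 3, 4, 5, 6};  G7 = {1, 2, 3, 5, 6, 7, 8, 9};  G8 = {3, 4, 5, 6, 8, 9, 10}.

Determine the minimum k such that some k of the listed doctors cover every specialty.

2

Take {G7, G8}. Their union is {1, 2, 3, 4, 5, 6, 7, 8, 9, 10}, which is all 10 specialties.
No single doctor has all 10 specialties (the largest, G7, has 8), so 2 is optimal.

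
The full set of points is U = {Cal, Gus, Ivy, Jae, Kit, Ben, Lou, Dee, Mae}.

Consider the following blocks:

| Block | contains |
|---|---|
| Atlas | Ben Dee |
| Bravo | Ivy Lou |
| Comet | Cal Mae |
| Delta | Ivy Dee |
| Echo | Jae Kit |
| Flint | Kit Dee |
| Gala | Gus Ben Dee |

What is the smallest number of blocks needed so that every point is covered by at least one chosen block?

Bravo, Comet, Echo, and Gala cover everything between them: the union {Cal, Gus, Ivy, Jae, Kit, Ben, Lou, Dee, Mae} is all of U.
Only Comet contains Cal, so Comet is forced; the remaining 7 points need at least 3 more blocks (each remaining block adds at most 3) — so at least 4 blocks are needed, and 4 is optimal.

4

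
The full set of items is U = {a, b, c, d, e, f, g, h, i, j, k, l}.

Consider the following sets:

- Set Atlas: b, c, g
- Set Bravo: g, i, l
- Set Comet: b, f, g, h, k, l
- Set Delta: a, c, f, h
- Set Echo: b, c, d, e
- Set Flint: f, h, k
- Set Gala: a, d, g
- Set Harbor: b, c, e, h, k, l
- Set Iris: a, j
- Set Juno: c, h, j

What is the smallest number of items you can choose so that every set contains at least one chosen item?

The 4 items {a, c, k, l} hit every set.
The sets Bravo, Echo, Flint, Iris are pairwise disjoint, so any hitting set needs a separate item for each — at least 4. Hence 4 is optimal.

4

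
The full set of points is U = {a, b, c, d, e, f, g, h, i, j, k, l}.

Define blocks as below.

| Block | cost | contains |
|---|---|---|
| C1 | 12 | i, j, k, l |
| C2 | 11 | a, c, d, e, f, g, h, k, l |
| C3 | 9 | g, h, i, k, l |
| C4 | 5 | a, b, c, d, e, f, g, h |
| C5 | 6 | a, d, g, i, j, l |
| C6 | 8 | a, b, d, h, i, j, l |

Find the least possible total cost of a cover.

C1, C4 together cover every point (C1 ∪ C4 = {a, b, c, d, e, f, g, h, i, j, k, l}); total cost 12 + 5 = 17.
The greedy pick C4, C5, C3 costs 20; no covering selection beats 17.

17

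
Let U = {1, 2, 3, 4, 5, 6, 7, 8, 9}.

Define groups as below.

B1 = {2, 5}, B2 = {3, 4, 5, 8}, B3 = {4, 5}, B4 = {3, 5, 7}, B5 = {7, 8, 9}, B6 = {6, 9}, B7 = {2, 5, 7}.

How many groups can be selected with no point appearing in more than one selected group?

B6, B7 are pairwise disjoint (B6={6,9}; B7={2,5,7}).
Every remaining group overlaps one of these, and no 3 of the listed groups are pairwise disjoint, so 2 is the maximum.

2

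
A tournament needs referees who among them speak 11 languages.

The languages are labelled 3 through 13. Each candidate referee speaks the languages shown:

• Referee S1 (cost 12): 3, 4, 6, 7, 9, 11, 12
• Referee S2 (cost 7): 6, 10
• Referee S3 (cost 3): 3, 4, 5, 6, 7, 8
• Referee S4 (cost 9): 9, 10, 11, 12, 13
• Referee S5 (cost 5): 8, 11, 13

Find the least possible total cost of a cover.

12

S3, S4 together cover every language (S3 ∪ S4 = {3, 4, 5, 6, 7, 8, 9, 10, 11, 12, 13}); total cost 3 + 9 = 12.
No covering selection has total cost below 12.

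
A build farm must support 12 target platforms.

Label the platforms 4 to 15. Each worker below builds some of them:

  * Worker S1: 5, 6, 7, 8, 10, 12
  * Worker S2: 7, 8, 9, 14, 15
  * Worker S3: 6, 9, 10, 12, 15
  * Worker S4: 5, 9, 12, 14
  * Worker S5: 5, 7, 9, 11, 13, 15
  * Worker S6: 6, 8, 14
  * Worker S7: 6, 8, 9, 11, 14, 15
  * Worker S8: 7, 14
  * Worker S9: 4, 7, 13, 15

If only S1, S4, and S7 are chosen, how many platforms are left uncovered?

Union of S1, S4, S7 = {5, 6, 7, 8, 9, 10, 11, 12, 14, 15}.
Not covered: 4, 13 — 2 platforms.

2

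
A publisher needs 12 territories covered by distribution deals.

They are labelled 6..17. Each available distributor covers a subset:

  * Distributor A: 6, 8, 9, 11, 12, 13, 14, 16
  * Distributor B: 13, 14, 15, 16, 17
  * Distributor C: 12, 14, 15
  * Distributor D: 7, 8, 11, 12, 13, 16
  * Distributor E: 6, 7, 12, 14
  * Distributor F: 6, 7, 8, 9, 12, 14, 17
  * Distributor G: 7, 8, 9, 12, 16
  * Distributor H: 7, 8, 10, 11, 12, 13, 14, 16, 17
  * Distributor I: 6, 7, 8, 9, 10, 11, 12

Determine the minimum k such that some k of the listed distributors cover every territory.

2

Take {B, I}. Their union is {6, 7, 8, 9, 10, 11, 12, 13, 14, 15, 16, 17}, which is all 12 territories.
No single distributor has all 12 territories (the largest, H, has 9), so 2 is optimal.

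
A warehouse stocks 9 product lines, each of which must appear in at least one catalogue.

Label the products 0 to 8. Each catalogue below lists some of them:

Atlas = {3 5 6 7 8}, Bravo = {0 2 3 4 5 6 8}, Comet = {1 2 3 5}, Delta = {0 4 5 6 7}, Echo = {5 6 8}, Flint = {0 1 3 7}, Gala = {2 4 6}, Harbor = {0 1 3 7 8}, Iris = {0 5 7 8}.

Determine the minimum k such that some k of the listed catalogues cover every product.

2

Bravo and Harbor together: Bravo ∪ Harbor = {0, 1, 2, 3, 4, 5, 6, 7, 8} — every product is covered.
No single catalogue has all 9 products (the largest, Bravo, has 7), so 2 is optimal.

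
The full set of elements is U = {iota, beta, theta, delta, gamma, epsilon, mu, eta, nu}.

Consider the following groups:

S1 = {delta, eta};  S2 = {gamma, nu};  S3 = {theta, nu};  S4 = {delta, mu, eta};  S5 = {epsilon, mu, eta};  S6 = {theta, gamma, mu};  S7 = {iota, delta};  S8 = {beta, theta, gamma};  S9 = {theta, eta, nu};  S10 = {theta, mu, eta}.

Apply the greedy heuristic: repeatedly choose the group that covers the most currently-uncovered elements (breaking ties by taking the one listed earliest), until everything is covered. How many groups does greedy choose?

Greedy: pick S4 (covers 3 new) → pick S8 (covers 3 new) → pick S2 (covers 1 new) → pick S5 (covers 1 new) → pick S7 (covers 1 new). Total picks: 5.
(The true minimum cover uses only 4 groups, so greedy is not optimal here.)

5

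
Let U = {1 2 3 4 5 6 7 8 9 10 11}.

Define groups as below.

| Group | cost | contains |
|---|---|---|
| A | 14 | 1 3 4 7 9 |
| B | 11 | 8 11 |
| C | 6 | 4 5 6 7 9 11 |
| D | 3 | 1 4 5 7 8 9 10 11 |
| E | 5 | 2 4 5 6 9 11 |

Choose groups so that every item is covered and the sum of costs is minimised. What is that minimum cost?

A, D, E together cover every item (A ∪ D ∪ E = {1, 2, 3, 4, 5, 6, 7, 8, 9, 10, 11}); total cost 14 + 3 + 5 = 22.
No covering selection has total cost below 22.

22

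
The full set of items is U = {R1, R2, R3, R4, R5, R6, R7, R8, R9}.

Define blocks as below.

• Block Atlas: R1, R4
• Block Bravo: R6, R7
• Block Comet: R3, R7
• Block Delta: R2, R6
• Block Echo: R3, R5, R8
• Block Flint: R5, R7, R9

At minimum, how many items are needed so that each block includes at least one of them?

Take H = {R2, R4, R7, R8}. Each listed block contains at least one of these, so H is a hitting set of size 4.
No choice of 3 items meets every block, so 4 is the minimum.

4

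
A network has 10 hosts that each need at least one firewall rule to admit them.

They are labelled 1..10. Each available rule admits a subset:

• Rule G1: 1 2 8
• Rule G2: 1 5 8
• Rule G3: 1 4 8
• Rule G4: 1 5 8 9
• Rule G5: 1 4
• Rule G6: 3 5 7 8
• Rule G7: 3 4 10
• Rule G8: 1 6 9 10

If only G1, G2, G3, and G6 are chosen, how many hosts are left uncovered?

Union of G1, G2, G3, G6 = {1, 2, 3, 4, 5, 7, 8}.
Not covered: 6, 9, 10 — 3 hosts.

3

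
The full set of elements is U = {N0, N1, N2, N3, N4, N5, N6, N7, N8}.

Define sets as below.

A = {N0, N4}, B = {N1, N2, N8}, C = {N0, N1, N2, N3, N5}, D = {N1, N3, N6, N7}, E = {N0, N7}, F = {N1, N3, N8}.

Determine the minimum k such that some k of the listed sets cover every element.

4

Take {A, C, D, F}. Their union is {N0, N1, N2, N3, N4, N5, N6, N7, N8}, which is all 9 elements.
No 3 of the 6 sets cover everything (all 20 combinations miss at least one element), so 4 is optimal.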